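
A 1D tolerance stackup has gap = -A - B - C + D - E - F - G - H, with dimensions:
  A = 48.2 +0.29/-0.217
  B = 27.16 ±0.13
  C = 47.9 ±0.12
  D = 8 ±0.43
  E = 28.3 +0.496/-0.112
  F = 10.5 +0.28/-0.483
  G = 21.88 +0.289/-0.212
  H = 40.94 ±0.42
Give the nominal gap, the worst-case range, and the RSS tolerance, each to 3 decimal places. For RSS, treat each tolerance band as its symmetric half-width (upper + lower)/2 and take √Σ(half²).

Stack each dimension's contribution:
  -A: nom -48.200 → Σnom=-48.200; wc +0.217/-0.290 → slack +0.217/-0.290; half-tol=0.254, Σhalf²=0.064262
  -B: nom -27.160 → Σnom=-75.360; wc +0.130/-0.130 → slack +0.347/-0.420; half-tol=0.130, Σhalf²=0.081162
  -C: nom -47.900 → Σnom=-123.260; wc +0.120/-0.120 → slack +0.467/-0.540; half-tol=0.120, Σhalf²=0.095562
  +D: nom +8.000 → Σnom=-115.260; wc +0.430/-0.430 → slack +0.897/-0.970; half-tol=0.430, Σhalf²=0.280462
  -E: nom -28.300 → Σnom=-143.560; wc +0.112/-0.496 → slack +1.009/-1.466; half-tol=0.304, Σhalf²=0.372878
  -F: nom -10.500 → Σnom=-154.060; wc +0.483/-0.280 → slack +1.492/-1.746; half-tol=0.382, Σhalf²=0.518420
  -G: nom -21.880 → Σnom=-175.940; wc +0.212/-0.289 → slack +1.704/-2.035; half-tol=0.251, Σhalf²=0.581171
  -H: nom -40.940 → Σnom=-216.880; wc +0.420/-0.420 → slack +2.124/-2.455; half-tol=0.420, Σhalf²=0.757571
Nominal = -216.880. Worst-case = [-216.880 - 2.455, -216.880 + 2.124] = [-219.335, -214.756]. RSS = √0.757571 = 0.870.

nominal=-216.880 wc=[-219.335,-214.756] rss=0.870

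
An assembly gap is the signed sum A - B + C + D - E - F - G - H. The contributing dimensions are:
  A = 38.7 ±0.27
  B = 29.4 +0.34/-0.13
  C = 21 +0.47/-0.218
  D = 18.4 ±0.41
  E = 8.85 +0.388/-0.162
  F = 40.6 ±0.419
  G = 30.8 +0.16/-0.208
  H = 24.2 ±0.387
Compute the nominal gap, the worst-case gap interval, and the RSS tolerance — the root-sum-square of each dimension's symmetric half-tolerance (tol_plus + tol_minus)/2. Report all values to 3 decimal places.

Stack each dimension's contribution:
  +A: nom +38.700 → Σnom=38.700; wc +0.270/-0.270 → slack +0.270/-0.270; half-tol=0.270, Σhalf²=0.072900
  -B: nom -29.400 → Σnom=9.300; wc +0.130/-0.340 → slack +0.400/-0.610; half-tol=0.235, Σhalf²=0.128125
  +C: nom +21.000 → Σnom=30.300; wc +0.470/-0.218 → slack +0.870/-0.828; half-tol=0.344, Σhalf²=0.246461
  +D: nom +18.400 → Σnom=48.700; wc +0.410/-0.410 → slack +1.280/-1.238; half-tol=0.410, Σhalf²=0.414561
  -E: nom -8.850 → Σnom=39.850; wc +0.162/-0.388 → slack +1.442/-1.626; half-tol=0.275, Σhalf²=0.490186
  -F: nom -40.600 → Σnom=-0.750; wc +0.419/-0.419 → slack +1.861/-2.045; half-tol=0.419, Σhalf²=0.665747
  -G: nom -30.800 → Σnom=-31.550; wc +0.208/-0.160 → slack +2.069/-2.205; half-tol=0.184, Σhalf²=0.699603
  -H: nom -24.200 → Σnom=-55.750; wc +0.387/-0.387 → slack +2.456/-2.592; half-tol=0.387, Σhalf²=0.849372
Nominal = -55.750. Worst-case = [-55.750 - 2.592, -55.750 + 2.456] = [-58.342, -53.294]. RSS = √0.849372 = 0.922.

nominal=-55.750 wc=[-58.342,-53.294] rss=0.922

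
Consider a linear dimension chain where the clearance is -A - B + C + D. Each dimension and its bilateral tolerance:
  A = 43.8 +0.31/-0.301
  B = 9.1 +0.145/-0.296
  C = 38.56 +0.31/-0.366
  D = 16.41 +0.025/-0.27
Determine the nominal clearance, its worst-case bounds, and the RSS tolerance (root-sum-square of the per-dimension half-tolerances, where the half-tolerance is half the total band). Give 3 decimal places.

Stack each dimension's contribution:
  -A: nom -43.800 → Σnom=-43.800; wc +0.301/-0.310 → slack +0.301/-0.310; half-tol=0.305, Σhalf²=0.093330
  -B: nom -9.100 → Σnom=-52.900; wc +0.296/-0.145 → slack +0.597/-0.455; half-tol=0.220, Σhalf²=0.141950
  +C: nom +38.560 → Σnom=-14.340; wc +0.310/-0.366 → slack +0.907/-0.821; half-tol=0.338, Σhalf²=0.256194
  +D: nom +16.410 → Σnom=2.070; wc +0.025/-0.270 → slack +0.932/-1.091; half-tol=0.148, Σhalf²=0.277951
Nominal = 2.070. Worst-case = [2.070 - 1.091, 2.070 + 0.932] = [0.979, 3.002]. RSS = √0.277951 = 0.527.

nominal=2.070 wc=[0.979,3.002] rss=0.527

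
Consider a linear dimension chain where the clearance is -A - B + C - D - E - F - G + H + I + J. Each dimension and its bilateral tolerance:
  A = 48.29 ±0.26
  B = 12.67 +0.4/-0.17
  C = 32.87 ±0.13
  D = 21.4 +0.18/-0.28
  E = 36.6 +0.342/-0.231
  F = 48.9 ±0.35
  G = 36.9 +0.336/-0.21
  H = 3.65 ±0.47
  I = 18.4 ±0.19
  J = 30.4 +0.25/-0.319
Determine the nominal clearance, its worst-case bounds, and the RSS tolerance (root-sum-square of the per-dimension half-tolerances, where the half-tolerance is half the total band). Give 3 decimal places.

Stack each dimension's contribution:
  -A: nom -48.290 → Σnom=-48.290; wc +0.260/-0.260 → slack +0.260/-0.260; half-tol=0.260, Σhalf²=0.067600
  -B: nom -12.670 → Σnom=-60.960; wc +0.170/-0.400 → slack +0.430/-0.660; half-tol=0.285, Σhalf²=0.148825
  +C: nom +32.870 → Σnom=-28.090; wc +0.130/-0.130 → slack +0.560/-0.790; half-tol=0.130, Σhalf²=0.165725
  -D: nom -21.400 → Σnom=-49.490; wc +0.280/-0.180 → slack +0.840/-0.970; half-tol=0.230, Σhalf²=0.218625
  -E: nom -36.600 → Σnom=-86.090; wc +0.231/-0.342 → slack +1.071/-1.312; half-tol=0.287, Σhalf²=0.300707
  -F: nom -48.900 → Σnom=-134.990; wc +0.350/-0.350 → slack +1.421/-1.662; half-tol=0.350, Σhalf²=0.423207
  -G: nom -36.900 → Σnom=-171.890; wc +0.210/-0.336 → slack +1.631/-1.998; half-tol=0.273, Σhalf²=0.497736
  +H: nom +3.650 → Σnom=-168.240; wc +0.470/-0.470 → slack +2.101/-2.468; half-tol=0.470, Σhalf²=0.718636
  +I: nom +18.400 → Σnom=-149.840; wc +0.190/-0.190 → slack +2.291/-2.658; half-tol=0.190, Σhalf²=0.754736
  +J: nom +30.400 → Σnom=-119.440; wc +0.250/-0.319 → slack +2.541/-2.977; half-tol=0.284, Σhalf²=0.835677
Nominal = -119.440. Worst-case = [-119.440 - 2.977, -119.440 + 2.541] = [-122.417, -116.899]. RSS = √0.835677 = 0.914.

nominal=-119.440 wc=[-122.417,-116.899] rss=0.914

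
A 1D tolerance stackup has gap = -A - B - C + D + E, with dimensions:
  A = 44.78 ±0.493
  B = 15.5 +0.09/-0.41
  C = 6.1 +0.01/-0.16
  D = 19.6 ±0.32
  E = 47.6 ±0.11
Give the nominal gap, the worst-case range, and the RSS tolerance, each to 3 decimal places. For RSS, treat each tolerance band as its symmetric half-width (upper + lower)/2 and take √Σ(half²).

Stack each dimension's contribution:
  -A: nom -44.780 → Σnom=-44.780; wc +0.493/-0.493 → slack +0.493/-0.493; half-tol=0.493, Σhalf²=0.243049
  -B: nom -15.500 → Σnom=-60.280; wc +0.410/-0.090 → slack +0.903/-0.583; half-tol=0.250, Σhalf²=0.305549
  -C: nom -6.100 → Σnom=-66.380; wc +0.160/-0.010 → slack +1.063/-0.593; half-tol=0.085, Σhalf²=0.312774
  +D: nom +19.600 → Σnom=-46.780; wc +0.320/-0.320 → slack +1.383/-0.913; half-tol=0.320, Σhalf²=0.415174
  +E: nom +47.600 → Σnom=0.820; wc +0.110/-0.110 → slack +1.493/-1.023; half-tol=0.110, Σhalf²=0.427274
Nominal = 0.820. Worst-case = [0.820 - 1.023, 0.820 + 1.493] = [-0.203, 2.313]. RSS = √0.427274 = 0.654.

nominal=0.820 wc=[-0.203,2.313] rss=0.654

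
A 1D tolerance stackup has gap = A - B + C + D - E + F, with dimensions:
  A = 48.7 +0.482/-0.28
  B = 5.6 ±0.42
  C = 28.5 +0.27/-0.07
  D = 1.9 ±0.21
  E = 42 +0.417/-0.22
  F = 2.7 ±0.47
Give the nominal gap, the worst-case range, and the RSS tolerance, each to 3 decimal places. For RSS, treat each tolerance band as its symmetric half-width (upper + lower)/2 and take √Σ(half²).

nominal=34.200 wc=[32.333,36.272] rss=0.847

Stack each dimension's contribution:
  +A: nom +48.700 → Σnom=48.700; wc +0.482/-0.280 → slack +0.482/-0.280; half-tol=0.381, Σhalf²=0.145161
  -B: nom -5.600 → Σnom=43.100; wc +0.420/-0.420 → slack +0.902/-0.700; half-tol=0.420, Σhalf²=0.321561
  +C: nom +28.500 → Σnom=71.600; wc +0.270/-0.070 → slack +1.172/-0.770; half-tol=0.170, Σhalf²=0.350461
  +D: nom +1.900 → Σnom=73.500; wc +0.210/-0.210 → slack +1.382/-0.980; half-tol=0.210, Σhalf²=0.394561
  -E: nom -42.000 → Σnom=31.500; wc +0.220/-0.417 → slack +1.602/-1.397; half-tol=0.319, Σhalf²=0.496003
  +F: nom +2.700 → Σnom=34.200; wc +0.470/-0.470 → slack +2.072/-1.867; half-tol=0.470, Σhalf²=0.716903
Nominal = 34.200. Worst-case = [34.200 - 1.867, 34.200 + 2.072] = [32.333, 36.272]. RSS = √0.716903 = 0.847.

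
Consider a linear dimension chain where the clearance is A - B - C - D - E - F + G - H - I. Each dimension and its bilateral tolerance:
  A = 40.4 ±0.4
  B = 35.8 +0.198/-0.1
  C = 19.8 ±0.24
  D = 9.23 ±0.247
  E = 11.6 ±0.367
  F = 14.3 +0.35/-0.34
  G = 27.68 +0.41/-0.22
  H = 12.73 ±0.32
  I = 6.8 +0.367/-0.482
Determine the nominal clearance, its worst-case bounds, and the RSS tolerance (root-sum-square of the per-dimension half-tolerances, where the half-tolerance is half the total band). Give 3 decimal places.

nominal=-42.180 wc=[-44.889,-39.274] rss=0.968

Stack each dimension's contribution:
  +A: nom +40.400 → Σnom=40.400; wc +0.400/-0.400 → slack +0.400/-0.400; half-tol=0.400, Σhalf²=0.160000
  -B: nom -35.800 → Σnom=4.600; wc +0.100/-0.198 → slack +0.500/-0.598; half-tol=0.149, Σhalf²=0.182201
  -C: nom -19.800 → Σnom=-15.200; wc +0.240/-0.240 → slack +0.740/-0.838; half-tol=0.240, Σhalf²=0.239801
  -D: nom -9.230 → Σnom=-24.430; wc +0.247/-0.247 → slack +0.987/-1.085; half-tol=0.247, Σhalf²=0.300810
  -E: nom -11.600 → Σnom=-36.030; wc +0.367/-0.367 → slack +1.354/-1.452; half-tol=0.367, Σhalf²=0.435499
  -F: nom -14.300 → Σnom=-50.330; wc +0.340/-0.350 → slack +1.694/-1.802; half-tol=0.345, Σhalf²=0.554524
  +G: nom +27.680 → Σnom=-22.650; wc +0.410/-0.220 → slack +2.104/-2.022; half-tol=0.315, Σhalf²=0.653749
  -H: nom -12.730 → Σnom=-35.380; wc +0.320/-0.320 → slack +2.424/-2.342; half-tol=0.320, Σhalf²=0.756149
  -I: nom -6.800 → Σnom=-42.180; wc +0.482/-0.367 → slack +2.906/-2.709; half-tol=0.424, Σhalf²=0.936349
Nominal = -42.180. Worst-case = [-42.180 - 2.709, -42.180 + 2.906] = [-44.889, -39.274]. RSS = √0.936349 = 0.968.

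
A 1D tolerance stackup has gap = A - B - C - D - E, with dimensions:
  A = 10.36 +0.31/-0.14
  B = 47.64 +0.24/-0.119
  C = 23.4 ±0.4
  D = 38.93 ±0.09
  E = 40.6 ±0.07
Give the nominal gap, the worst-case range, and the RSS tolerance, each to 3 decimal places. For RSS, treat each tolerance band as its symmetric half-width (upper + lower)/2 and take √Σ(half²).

Stack each dimension's contribution:
  +A: nom +10.360 → Σnom=10.360; wc +0.310/-0.140 → slack +0.310/-0.140; half-tol=0.225, Σhalf²=0.050625
  -B: nom -47.640 → Σnom=-37.280; wc +0.119/-0.240 → slack +0.429/-0.380; half-tol=0.179, Σhalf²=0.082845
  -C: nom -23.400 → Σnom=-60.680; wc +0.400/-0.400 → slack +0.829/-0.780; half-tol=0.400, Σhalf²=0.242845
  -D: nom -38.930 → Σnom=-99.610; wc +0.090/-0.090 → slack +0.919/-0.870; half-tol=0.090, Σhalf²=0.250945
  -E: nom -40.600 → Σnom=-140.210; wc +0.070/-0.070 → slack +0.989/-0.940; half-tol=0.070, Σhalf²=0.255845
Nominal = -140.210. Worst-case = [-140.210 - 0.940, -140.210 + 0.989] = [-141.150, -139.221]. RSS = √0.255845 = 0.506.

nominal=-140.210 wc=[-141.150,-139.221] rss=0.506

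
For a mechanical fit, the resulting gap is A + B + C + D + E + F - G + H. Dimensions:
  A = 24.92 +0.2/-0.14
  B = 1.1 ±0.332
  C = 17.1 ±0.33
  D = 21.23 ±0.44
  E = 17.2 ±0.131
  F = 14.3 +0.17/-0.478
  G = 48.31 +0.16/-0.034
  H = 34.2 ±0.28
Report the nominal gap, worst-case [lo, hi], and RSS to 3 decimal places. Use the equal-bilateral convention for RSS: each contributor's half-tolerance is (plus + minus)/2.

Stack each dimension's contribution:
  +A: nom +24.920 → Σnom=24.920; wc +0.200/-0.140 → slack +0.200/-0.140; half-tol=0.170, Σhalf²=0.028900
  +B: nom +1.100 → Σnom=26.020; wc +0.332/-0.332 → slack +0.532/-0.472; half-tol=0.332, Σhalf²=0.139124
  +C: nom +17.100 → Σnom=43.120; wc +0.330/-0.330 → slack +0.862/-0.802; half-tol=0.330, Σhalf²=0.248024
  +D: nom +21.230 → Σnom=64.350; wc +0.440/-0.440 → slack +1.302/-1.242; half-tol=0.440, Σhalf²=0.441624
  +E: nom +17.200 → Σnom=81.550; wc +0.131/-0.131 → slack +1.433/-1.373; half-tol=0.131, Σhalf²=0.458785
  +F: nom +14.300 → Σnom=95.850; wc +0.170/-0.478 → slack +1.603/-1.851; half-tol=0.324, Σhalf²=0.563761
  -G: nom -48.310 → Σnom=47.540; wc +0.034/-0.160 → slack +1.637/-2.011; half-tol=0.097, Σhalf²=0.573170
  +H: nom +34.200 → Σnom=81.740; wc +0.280/-0.280 → slack +1.917/-2.291; half-tol=0.280, Σhalf²=0.651570
Nominal = 81.740. Worst-case = [81.740 - 2.291, 81.740 + 1.917] = [79.449, 83.657]. RSS = √0.651570 = 0.807.

nominal=81.740 wc=[79.449,83.657] rss=0.807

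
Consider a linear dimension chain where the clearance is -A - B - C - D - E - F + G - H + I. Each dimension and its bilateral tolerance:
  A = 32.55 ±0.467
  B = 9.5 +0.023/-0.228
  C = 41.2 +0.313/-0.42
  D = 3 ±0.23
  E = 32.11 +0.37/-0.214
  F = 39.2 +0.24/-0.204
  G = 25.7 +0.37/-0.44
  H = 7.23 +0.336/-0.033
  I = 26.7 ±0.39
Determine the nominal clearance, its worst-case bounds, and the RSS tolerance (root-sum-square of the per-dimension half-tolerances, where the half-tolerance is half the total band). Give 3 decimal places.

Stack each dimension's contribution:
  -A: nom -32.550 → Σnom=-32.550; wc +0.467/-0.467 → slack +0.467/-0.467; half-tol=0.467, Σhalf²=0.218089
  -B: nom -9.500 → Σnom=-42.050; wc +0.228/-0.023 → slack +0.695/-0.490; half-tol=0.126, Σhalf²=0.233839
  -C: nom -41.200 → Σnom=-83.250; wc +0.420/-0.313 → slack +1.115/-0.803; half-tol=0.366, Σhalf²=0.368162
  -D: nom -3.000 → Σnom=-86.250; wc +0.230/-0.230 → slack +1.345/-1.033; half-tol=0.230, Σhalf²=0.421062
  -E: nom -32.110 → Σnom=-118.360; wc +0.214/-0.370 → slack +1.559/-1.403; half-tol=0.292, Σhalf²=0.506325
  -F: nom -39.200 → Σnom=-157.560; wc +0.204/-0.240 → slack +1.763/-1.643; half-tol=0.222, Σhalf²=0.555609
  +G: nom +25.700 → Σnom=-131.860; wc +0.370/-0.440 → slack +2.133/-2.083; half-tol=0.405, Σhalf²=0.719634
  -H: nom -7.230 → Σnom=-139.090; wc +0.033/-0.336 → slack +2.166/-2.419; half-tol=0.184, Σhalf²=0.753675
  +I: nom +26.700 → Σnom=-112.390; wc +0.390/-0.390 → slack +2.556/-2.809; half-tol=0.390, Σhalf²=0.905775
Nominal = -112.390. Worst-case = [-112.390 - 2.809, -112.390 + 2.556] = [-115.199, -109.834]. RSS = √0.905775 = 0.952.

nominal=-112.390 wc=[-115.199,-109.834] rss=0.952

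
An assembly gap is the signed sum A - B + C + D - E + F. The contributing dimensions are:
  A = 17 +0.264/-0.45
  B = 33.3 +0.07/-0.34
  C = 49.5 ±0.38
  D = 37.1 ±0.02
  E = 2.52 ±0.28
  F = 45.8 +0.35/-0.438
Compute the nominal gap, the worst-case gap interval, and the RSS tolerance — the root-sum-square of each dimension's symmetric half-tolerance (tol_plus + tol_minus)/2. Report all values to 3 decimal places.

nominal=113.580 wc=[111.942,115.214] rss=0.740

Stack each dimension's contribution:
  +A: nom +17.000 → Σnom=17.000; wc +0.264/-0.450 → slack +0.264/-0.450; half-tol=0.357, Σhalf²=0.127449
  -B: nom -33.300 → Σnom=-16.300; wc +0.340/-0.070 → slack +0.604/-0.520; half-tol=0.205, Σhalf²=0.169474
  +C: nom +49.500 → Σnom=33.200; wc +0.380/-0.380 → slack +0.984/-0.900; half-tol=0.380, Σhalf²=0.313874
  +D: nom +37.100 → Σnom=70.300; wc +0.020/-0.020 → slack +1.004/-0.920; half-tol=0.020, Σhalf²=0.314274
  -E: nom -2.520 → Σnom=67.780; wc +0.280/-0.280 → slack +1.284/-1.200; half-tol=0.280, Σhalf²=0.392674
  +F: nom +45.800 → Σnom=113.580; wc +0.350/-0.438 → slack +1.634/-1.638; half-tol=0.394, Σhalf²=0.547910
Nominal = 113.580. Worst-case = [113.580 - 1.638, 113.580 + 1.634] = [111.942, 115.214]. RSS = √0.547910 = 0.740.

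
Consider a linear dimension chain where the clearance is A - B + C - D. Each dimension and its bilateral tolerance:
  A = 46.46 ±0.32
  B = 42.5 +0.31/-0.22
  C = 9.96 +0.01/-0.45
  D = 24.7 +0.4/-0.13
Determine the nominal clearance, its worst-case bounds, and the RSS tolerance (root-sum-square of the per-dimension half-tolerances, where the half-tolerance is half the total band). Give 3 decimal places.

nominal=-10.780 wc=[-12.260,-10.100] rss=0.544

Stack each dimension's contribution:
  +A: nom +46.460 → Σnom=46.460; wc +0.320/-0.320 → slack +0.320/-0.320; half-tol=0.320, Σhalf²=0.102400
  -B: nom -42.500 → Σnom=3.960; wc +0.220/-0.310 → slack +0.540/-0.630; half-tol=0.265, Σhalf²=0.172625
  +C: nom +9.960 → Σnom=13.920; wc +0.010/-0.450 → slack +0.550/-1.080; half-tol=0.230, Σhalf²=0.225525
  -D: nom -24.700 → Σnom=-10.780; wc +0.130/-0.400 → slack +0.680/-1.480; half-tol=0.265, Σhalf²=0.295750
Nominal = -10.780. Worst-case = [-10.780 - 1.480, -10.780 + 0.680] = [-12.260, -10.100]. RSS = √0.295750 = 0.544.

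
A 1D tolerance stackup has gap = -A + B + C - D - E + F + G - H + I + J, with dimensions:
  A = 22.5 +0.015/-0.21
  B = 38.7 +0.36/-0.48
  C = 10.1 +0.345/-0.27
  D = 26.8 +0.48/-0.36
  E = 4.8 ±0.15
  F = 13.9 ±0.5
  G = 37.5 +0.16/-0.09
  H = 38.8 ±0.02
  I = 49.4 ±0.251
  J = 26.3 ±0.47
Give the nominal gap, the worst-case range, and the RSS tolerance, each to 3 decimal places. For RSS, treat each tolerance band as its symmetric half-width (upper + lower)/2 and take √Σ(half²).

nominal=83.000 wc=[80.274,85.826] rss=1.016

Stack each dimension's contribution:
  -A: nom -22.500 → Σnom=-22.500; wc +0.210/-0.015 → slack +0.210/-0.015; half-tol=0.112, Σhalf²=0.012656
  +B: nom +38.700 → Σnom=16.200; wc +0.360/-0.480 → slack +0.570/-0.495; half-tol=0.420, Σhalf²=0.189056
  +C: nom +10.100 → Σnom=26.300; wc +0.345/-0.270 → slack +0.915/-0.765; half-tol=0.307, Σhalf²=0.283612
  -D: nom -26.800 → Σnom=-0.500; wc +0.360/-0.480 → slack +1.275/-1.245; half-tol=0.420, Σhalf²=0.460012
  -E: nom -4.800 → Σnom=-5.300; wc +0.150/-0.150 → slack +1.425/-1.395; half-tol=0.150, Σhalf²=0.482512
  +F: nom +13.900 → Σnom=8.600; wc +0.500/-0.500 → slack +1.925/-1.895; half-tol=0.500, Σhalf²=0.732512
  +G: nom +37.500 → Σnom=46.100; wc +0.160/-0.090 → slack +2.085/-1.985; half-tol=0.125, Σhalf²=0.748137
  -H: nom -38.800 → Σnom=7.300; wc +0.020/-0.020 → slack +2.105/-2.005; half-tol=0.020, Σhalf²=0.748537
  +I: nom +49.400 → Σnom=56.700; wc +0.251/-0.251 → slack +2.356/-2.256; half-tol=0.251, Σhalf²=0.811538
  +J: nom +26.300 → Σnom=83.000; wc +0.470/-0.470 → slack +2.826/-2.726; half-tol=0.470, Σhalf²=1.032438
Nominal = 83.000. Worst-case = [83.000 - 2.726, 83.000 + 2.826] = [80.274, 85.826]. RSS = √1.032438 = 1.016.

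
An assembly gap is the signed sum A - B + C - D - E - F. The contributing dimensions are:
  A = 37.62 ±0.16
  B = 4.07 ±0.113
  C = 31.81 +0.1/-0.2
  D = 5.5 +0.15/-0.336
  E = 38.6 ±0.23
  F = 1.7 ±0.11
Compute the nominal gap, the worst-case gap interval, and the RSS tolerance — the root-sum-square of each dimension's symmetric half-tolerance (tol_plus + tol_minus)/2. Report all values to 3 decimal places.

Stack each dimension's contribution:
  +A: nom +37.620 → Σnom=37.620; wc +0.160/-0.160 → slack +0.160/-0.160; half-tol=0.160, Σhalf²=0.025600
  -B: nom -4.070 → Σnom=33.550; wc +0.113/-0.113 → slack +0.273/-0.273; half-tol=0.113, Σhalf²=0.038369
  +C: nom +31.810 → Σnom=65.360; wc +0.100/-0.200 → slack +0.373/-0.473; half-tol=0.150, Σhalf²=0.060869
  -D: nom -5.500 → Σnom=59.860; wc +0.336/-0.150 → slack +0.709/-0.623; half-tol=0.243, Σhalf²=0.119918
  -E: nom -38.600 → Σnom=21.260; wc +0.230/-0.230 → slack +0.939/-0.853; half-tol=0.230, Σhalf²=0.172818
  -F: nom -1.700 → Σnom=19.560; wc +0.110/-0.110 → slack +1.049/-0.963; half-tol=0.110, Σhalf²=0.184918
Nominal = 19.560. Worst-case = [19.560 - 0.963, 19.560 + 1.049] = [18.597, 20.609]. RSS = √0.184918 = 0.430.

nominal=19.560 wc=[18.597,20.609] rss=0.430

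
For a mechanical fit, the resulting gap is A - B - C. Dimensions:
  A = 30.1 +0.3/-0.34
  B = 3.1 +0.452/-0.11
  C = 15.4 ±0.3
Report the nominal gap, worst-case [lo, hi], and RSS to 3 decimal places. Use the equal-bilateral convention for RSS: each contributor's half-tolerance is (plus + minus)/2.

nominal=11.600 wc=[10.508,12.310] rss=0.521

Stack each dimension's contribution:
  +A: nom +30.100 → Σnom=30.100; wc +0.300/-0.340 → slack +0.300/-0.340; half-tol=0.320, Σhalf²=0.102400
  -B: nom -3.100 → Σnom=27.000; wc +0.110/-0.452 → slack +0.410/-0.792; half-tol=0.281, Σhalf²=0.181361
  -C: nom -15.400 → Σnom=11.600; wc +0.300/-0.300 → slack +0.710/-1.092; half-tol=0.300, Σhalf²=0.271361
Nominal = 11.600. Worst-case = [11.600 - 1.092, 11.600 + 0.710] = [10.508, 12.310]. RSS = √0.271361 = 0.521.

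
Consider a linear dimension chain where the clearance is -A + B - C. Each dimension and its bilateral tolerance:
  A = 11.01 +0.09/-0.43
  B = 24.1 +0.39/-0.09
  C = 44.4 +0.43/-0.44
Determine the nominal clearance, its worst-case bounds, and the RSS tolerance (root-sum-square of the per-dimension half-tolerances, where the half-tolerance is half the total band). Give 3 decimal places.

Stack each dimension's contribution:
  -A: nom -11.010 → Σnom=-11.010; wc +0.430/-0.090 → slack +0.430/-0.090; half-tol=0.260, Σhalf²=0.067600
  +B: nom +24.100 → Σnom=13.090; wc +0.390/-0.090 → slack +0.820/-0.180; half-tol=0.240, Σhalf²=0.125200
  -C: nom -44.400 → Σnom=-31.310; wc +0.440/-0.430 → slack +1.260/-0.610; half-tol=0.435, Σhalf²=0.314425
Nominal = -31.310. Worst-case = [-31.310 - 0.610, -31.310 + 1.260] = [-31.920, -30.050]. RSS = √0.314425 = 0.561.

nominal=-31.310 wc=[-31.920,-30.050] rss=0.561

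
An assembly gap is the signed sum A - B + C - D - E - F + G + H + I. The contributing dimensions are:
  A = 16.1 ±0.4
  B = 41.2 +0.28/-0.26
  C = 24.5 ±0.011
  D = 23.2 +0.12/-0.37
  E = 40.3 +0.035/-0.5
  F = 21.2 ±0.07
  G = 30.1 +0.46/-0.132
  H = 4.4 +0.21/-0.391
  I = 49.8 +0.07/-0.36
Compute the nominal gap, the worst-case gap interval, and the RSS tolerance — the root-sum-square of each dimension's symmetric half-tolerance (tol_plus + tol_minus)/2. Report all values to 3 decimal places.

nominal=-1.000 wc=[-2.799,1.351] rss=0.770

Stack each dimension's contribution:
  +A: nom +16.100 → Σnom=16.100; wc +0.400/-0.400 → slack +0.400/-0.400; half-tol=0.400, Σhalf²=0.160000
  -B: nom -41.200 → Σnom=-25.100; wc +0.260/-0.280 → slack +0.660/-0.680; half-tol=0.270, Σhalf²=0.232900
  +C: nom +24.500 → Σnom=-0.600; wc +0.011/-0.011 → slack +0.671/-0.691; half-tol=0.011, Σhalf²=0.233021
  -D: nom -23.200 → Σnom=-23.800; wc +0.370/-0.120 → slack +1.041/-0.811; half-tol=0.245, Σhalf²=0.293046
  -E: nom -40.300 → Σnom=-64.100; wc +0.500/-0.035 → slack +1.541/-0.846; half-tol=0.268, Σhalf²=0.364602
  -F: nom -21.200 → Σnom=-85.300; wc +0.070/-0.070 → slack +1.611/-0.916; half-tol=0.070, Σhalf²=0.369502
  +G: nom +30.100 → Σnom=-55.200; wc +0.460/-0.132 → slack +2.071/-1.048; half-tol=0.296, Σhalf²=0.457118
  +H: nom +4.400 → Σnom=-50.800; wc +0.210/-0.391 → slack +2.281/-1.439; half-tol=0.300, Σhalf²=0.547419
  +I: nom +49.800 → Σnom=-1.000; wc +0.070/-0.360 → slack +2.351/-1.799; half-tol=0.215, Σhalf²=0.593643
Nominal = -1.000. Worst-case = [-1.000 - 1.799, -1.000 + 2.351] = [-2.799, 1.351]. RSS = √0.593643 = 0.770.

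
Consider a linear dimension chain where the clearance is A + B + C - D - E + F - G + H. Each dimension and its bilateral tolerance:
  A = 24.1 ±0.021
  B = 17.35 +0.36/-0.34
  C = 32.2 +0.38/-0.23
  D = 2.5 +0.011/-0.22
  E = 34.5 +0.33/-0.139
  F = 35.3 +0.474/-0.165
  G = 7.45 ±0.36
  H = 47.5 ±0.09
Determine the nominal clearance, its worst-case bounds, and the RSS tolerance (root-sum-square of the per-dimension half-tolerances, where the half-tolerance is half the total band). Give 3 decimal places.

Stack each dimension's contribution:
  +A: nom +24.100 → Σnom=24.100; wc +0.021/-0.021 → slack +0.021/-0.021; half-tol=0.021, Σhalf²=0.000441
  +B: nom +17.350 → Σnom=41.450; wc +0.360/-0.340 → slack +0.381/-0.361; half-tol=0.350, Σhalf²=0.122941
  +C: nom +32.200 → Σnom=73.650; wc +0.380/-0.230 → slack +0.761/-0.591; half-tol=0.305, Σhalf²=0.215966
  -D: nom -2.500 → Σnom=71.150; wc +0.220/-0.011 → slack +0.981/-0.602; half-tol=0.116, Σhalf²=0.229306
  -E: nom -34.500 → Σnom=36.650; wc +0.139/-0.330 → slack +1.120/-0.932; half-tol=0.235, Σhalf²=0.284297
  +F: nom +35.300 → Σnom=71.950; wc +0.474/-0.165 → slack +1.594/-1.097; half-tol=0.320, Σhalf²=0.386377
  -G: nom -7.450 → Σnom=64.500; wc +0.360/-0.360 → slack +1.954/-1.457; half-tol=0.360, Σhalf²=0.515977
  +H: nom +47.500 → Σnom=112.000; wc +0.090/-0.090 → slack +2.044/-1.547; half-tol=0.090, Σhalf²=0.524077
Nominal = 112.000. Worst-case = [112.000 - 1.547, 112.000 + 2.044] = [110.453, 114.044]. RSS = √0.524077 = 0.724.

nominal=112.000 wc=[110.453,114.044] rss=0.724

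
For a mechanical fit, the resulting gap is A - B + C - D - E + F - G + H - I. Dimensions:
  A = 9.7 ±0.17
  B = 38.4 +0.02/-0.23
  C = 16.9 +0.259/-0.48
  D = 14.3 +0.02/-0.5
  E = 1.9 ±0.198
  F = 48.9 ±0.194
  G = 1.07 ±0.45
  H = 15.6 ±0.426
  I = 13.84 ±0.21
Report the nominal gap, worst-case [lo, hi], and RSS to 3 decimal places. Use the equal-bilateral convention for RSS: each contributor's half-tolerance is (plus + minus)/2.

Stack each dimension's contribution:
  +A: nom +9.700 → Σnom=9.700; wc +0.170/-0.170 → slack +0.170/-0.170; half-tol=0.170, Σhalf²=0.028900
  -B: nom -38.400 → Σnom=-28.700; wc +0.230/-0.020 → slack +0.400/-0.190; half-tol=0.125, Σhalf²=0.044525
  +C: nom +16.900 → Σnom=-11.800; wc +0.259/-0.480 → slack +0.659/-0.670; half-tol=0.369, Σhalf²=0.181055
  -D: nom -14.300 → Σnom=-26.100; wc +0.500/-0.020 → slack +1.159/-0.690; half-tol=0.260, Σhalf²=0.248655
  -E: nom -1.900 → Σnom=-28.000; wc +0.198/-0.198 → slack +1.357/-0.888; half-tol=0.198, Σhalf²=0.287859
  +F: nom +48.900 → Σnom=20.900; wc +0.194/-0.194 → slack +1.551/-1.082; half-tol=0.194, Σhalf²=0.325495
  -G: nom -1.070 → Σnom=19.830; wc +0.450/-0.450 → slack +2.001/-1.532; half-tol=0.450, Σhalf²=0.527995
  +H: nom +15.600 → Σnom=35.430; wc +0.426/-0.426 → slack +2.427/-1.958; half-tol=0.426, Σhalf²=0.709471
  -I: nom -13.840 → Σnom=21.590; wc +0.210/-0.210 → slack +2.637/-2.168; half-tol=0.210, Σhalf²=0.753571
Nominal = 21.590. Worst-case = [21.590 - 2.168, 21.590 + 2.637] = [19.422, 24.227]. RSS = √0.753571 = 0.868.

nominal=21.590 wc=[19.422,24.227] rss=0.868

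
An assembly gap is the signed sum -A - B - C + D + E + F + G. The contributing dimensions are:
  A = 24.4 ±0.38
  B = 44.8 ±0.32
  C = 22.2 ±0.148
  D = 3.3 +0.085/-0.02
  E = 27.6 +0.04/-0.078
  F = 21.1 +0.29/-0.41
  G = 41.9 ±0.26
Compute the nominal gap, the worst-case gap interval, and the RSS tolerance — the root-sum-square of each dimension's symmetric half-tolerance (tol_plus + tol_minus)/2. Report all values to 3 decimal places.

Stack each dimension's contribution:
  -A: nom -24.400 → Σnom=-24.400; wc +0.380/-0.380 → slack +0.380/-0.380; half-tol=0.380, Σhalf²=0.144400
  -B: nom -44.800 → Σnom=-69.200; wc +0.320/-0.320 → slack +0.700/-0.700; half-tol=0.320, Σhalf²=0.246800
  -C: nom -22.200 → Σnom=-91.400; wc +0.148/-0.148 → slack +0.848/-0.848; half-tol=0.148, Σhalf²=0.268704
  +D: nom +3.300 → Σnom=-88.100; wc +0.085/-0.020 → slack +0.933/-0.868; half-tol=0.053, Σhalf²=0.271460
  +E: nom +27.600 → Σnom=-60.500; wc +0.040/-0.078 → slack +0.973/-0.946; half-tol=0.059, Σhalf²=0.274941
  +F: nom +21.100 → Σnom=-39.400; wc +0.290/-0.410 → slack +1.263/-1.356; half-tol=0.350, Σhalf²=0.397441
  +G: nom +41.900 → Σnom=2.500; wc +0.260/-0.260 → slack +1.523/-1.616; half-tol=0.260, Σhalf²=0.465041
Nominal = 2.500. Worst-case = [2.500 - 1.616, 2.500 + 1.523] = [0.884, 4.023]. RSS = √0.465041 = 0.682.

nominal=2.500 wc=[0.884,4.023] rss=0.682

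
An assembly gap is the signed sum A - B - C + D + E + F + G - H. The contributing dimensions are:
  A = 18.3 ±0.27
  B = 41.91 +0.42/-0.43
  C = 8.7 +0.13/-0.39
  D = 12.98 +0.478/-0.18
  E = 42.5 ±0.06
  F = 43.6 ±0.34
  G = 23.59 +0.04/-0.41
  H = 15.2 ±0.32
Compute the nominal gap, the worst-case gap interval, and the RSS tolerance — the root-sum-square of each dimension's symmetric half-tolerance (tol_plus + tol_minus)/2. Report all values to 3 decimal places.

Stack each dimension's contribution:
  +A: nom +18.300 → Σnom=18.300; wc +0.270/-0.270 → slack +0.270/-0.270; half-tol=0.270, Σhalf²=0.072900
  -B: nom -41.910 → Σnom=-23.610; wc +0.430/-0.420 → slack +0.700/-0.690; half-tol=0.425, Σhalf²=0.253525
  -C: nom -8.700 → Σnom=-32.310; wc +0.390/-0.130 → slack +1.090/-0.820; half-tol=0.260, Σhalf²=0.321125
  +D: nom +12.980 → Σnom=-19.330; wc +0.478/-0.180 → slack +1.568/-1.000; half-tol=0.329, Σhalf²=0.429366
  +E: nom +42.500 → Σnom=23.170; wc +0.060/-0.060 → slack +1.628/-1.060; half-tol=0.060, Σhalf²=0.432966
  +F: nom +43.600 → Σnom=66.770; wc +0.340/-0.340 → slack +1.968/-1.400; half-tol=0.340, Σhalf²=0.548566
  +G: nom +23.590 → Σnom=90.360; wc +0.040/-0.410 → slack +2.008/-1.810; half-tol=0.225, Σhalf²=0.599191
  -H: nom -15.200 → Σnom=75.160; wc +0.320/-0.320 → slack +2.328/-2.130; half-tol=0.320, Σhalf²=0.701591
Nominal = 75.160. Worst-case = [75.160 - 2.130, 75.160 + 2.328] = [73.030, 77.488]. RSS = √0.701591 = 0.838.

nominal=75.160 wc=[73.030,77.488] rss=0.838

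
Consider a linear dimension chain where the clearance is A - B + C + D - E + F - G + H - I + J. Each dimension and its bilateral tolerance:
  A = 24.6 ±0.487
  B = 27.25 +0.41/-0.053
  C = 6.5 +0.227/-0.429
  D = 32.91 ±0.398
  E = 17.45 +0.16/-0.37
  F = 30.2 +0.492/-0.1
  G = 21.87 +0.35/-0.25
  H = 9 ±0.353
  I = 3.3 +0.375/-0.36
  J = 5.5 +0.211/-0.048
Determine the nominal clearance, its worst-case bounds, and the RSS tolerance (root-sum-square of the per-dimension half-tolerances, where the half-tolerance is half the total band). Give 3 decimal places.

Stack each dimension's contribution:
  +A: nom +24.600 → Σnom=24.600; wc +0.487/-0.487 → slack +0.487/-0.487; half-tol=0.487, Σhalf²=0.237169
  -B: nom -27.250 → Σnom=-2.650; wc +0.053/-0.410 → slack +0.540/-0.897; half-tol=0.231, Σhalf²=0.290761
  +C: nom +6.500 → Σnom=3.850; wc +0.227/-0.429 → slack +0.767/-1.326; half-tol=0.328, Σhalf²=0.398345
  +D: nom +32.910 → Σnom=36.760; wc +0.398/-0.398 → slack +1.165/-1.724; half-tol=0.398, Σhalf²=0.556749
  -E: nom -17.450 → Σnom=19.310; wc +0.370/-0.160 → slack +1.535/-1.884; half-tol=0.265, Σhalf²=0.626974
  +F: nom +30.200 → Σnom=49.510; wc +0.492/-0.100 → slack +2.027/-1.984; half-tol=0.296, Σhalf²=0.714590
  -G: nom -21.870 → Σnom=27.640; wc +0.250/-0.350 → slack +2.277/-2.334; half-tol=0.300, Σhalf²=0.804590
  +H: nom +9.000 → Σnom=36.640; wc +0.353/-0.353 → slack +2.630/-2.687; half-tol=0.353, Σhalf²=0.929199
  -I: nom -3.300 → Σnom=33.340; wc +0.360/-0.375 → slack +2.990/-3.062; half-tol=0.367, Σhalf²=1.064255
  +J: nom +5.500 → Σnom=38.840; wc +0.211/-0.048 → slack +3.201/-3.110; half-tol=0.130, Σhalf²=1.081026
Nominal = 38.840. Worst-case = [38.840 - 3.110, 38.840 + 3.201] = [35.730, 42.041]. RSS = √1.081026 = 1.040.

nominal=38.840 wc=[35.730,42.041] rss=1.040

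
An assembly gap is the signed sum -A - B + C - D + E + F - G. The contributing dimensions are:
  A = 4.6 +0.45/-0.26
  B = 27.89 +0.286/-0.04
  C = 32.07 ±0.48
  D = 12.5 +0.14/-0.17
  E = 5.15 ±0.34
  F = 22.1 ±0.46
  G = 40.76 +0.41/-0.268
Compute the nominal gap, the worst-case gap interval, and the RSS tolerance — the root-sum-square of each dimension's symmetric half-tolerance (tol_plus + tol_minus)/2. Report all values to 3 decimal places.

nominal=-26.430 wc=[-28.996,-24.412] rss=0.921

Stack each dimension's contribution:
  -A: nom -4.600 → Σnom=-4.600; wc +0.260/-0.450 → slack +0.260/-0.450; half-tol=0.355, Σhalf²=0.126025
  -B: nom -27.890 → Σnom=-32.490; wc +0.040/-0.286 → slack +0.300/-0.736; half-tol=0.163, Σhalf²=0.152594
  +C: nom +32.070 → Σnom=-0.420; wc +0.480/-0.480 → slack +0.780/-1.216; half-tol=0.480, Σhalf²=0.382994
  -D: nom -12.500 → Σnom=-12.920; wc +0.170/-0.140 → slack +0.950/-1.356; half-tol=0.155, Σhalf²=0.407019
  +E: nom +5.150 → Σnom=-7.770; wc +0.340/-0.340 → slack +1.290/-1.696; half-tol=0.340, Σhalf²=0.522619
  +F: nom +22.100 → Σnom=14.330; wc +0.460/-0.460 → slack +1.750/-2.156; half-tol=0.460, Σhalf²=0.734219
  -G: nom -40.760 → Σnom=-26.430; wc +0.268/-0.410 → slack +2.018/-2.566; half-tol=0.339, Σhalf²=0.849140
Nominal = -26.430. Worst-case = [-26.430 - 2.566, -26.430 + 2.018] = [-28.996, -24.412]. RSS = √0.849140 = 0.921.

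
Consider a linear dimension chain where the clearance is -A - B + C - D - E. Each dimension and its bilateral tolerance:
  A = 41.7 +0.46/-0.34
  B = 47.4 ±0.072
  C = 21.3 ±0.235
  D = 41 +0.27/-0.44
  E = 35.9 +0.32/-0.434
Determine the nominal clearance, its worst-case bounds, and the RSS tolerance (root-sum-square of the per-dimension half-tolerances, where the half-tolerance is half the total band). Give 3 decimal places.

nominal=-144.700 wc=[-146.057,-143.179] rss=0.699

Stack each dimension's contribution:
  -A: nom -41.700 → Σnom=-41.700; wc +0.340/-0.460 → slack +0.340/-0.460; half-tol=0.400, Σhalf²=0.160000
  -B: nom -47.400 → Σnom=-89.100; wc +0.072/-0.072 → slack +0.412/-0.532; half-tol=0.072, Σhalf²=0.165184
  +C: nom +21.300 → Σnom=-67.800; wc +0.235/-0.235 → slack +0.647/-0.767; half-tol=0.235, Σhalf²=0.220409
  -D: nom -41.000 → Σnom=-108.800; wc +0.440/-0.270 → slack +1.087/-1.037; half-tol=0.355, Σhalf²=0.346434
  -E: nom -35.900 → Σnom=-144.700; wc +0.434/-0.320 → slack +1.521/-1.357; half-tol=0.377, Σhalf²=0.488563
Nominal = -144.700. Worst-case = [-144.700 - 1.357, -144.700 + 1.521] = [-146.057, -143.179]. RSS = √0.488563 = 0.699.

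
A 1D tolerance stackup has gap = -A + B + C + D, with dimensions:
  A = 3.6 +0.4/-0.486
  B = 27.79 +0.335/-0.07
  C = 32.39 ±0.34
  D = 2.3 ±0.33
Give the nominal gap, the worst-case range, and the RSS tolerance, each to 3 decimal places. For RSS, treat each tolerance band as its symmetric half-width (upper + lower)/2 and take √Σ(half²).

nominal=58.880 wc=[57.740,60.371] rss=0.680

Stack each dimension's contribution:
  -A: nom -3.600 → Σnom=-3.600; wc +0.486/-0.400 → slack +0.486/-0.400; half-tol=0.443, Σhalf²=0.196249
  +B: nom +27.790 → Σnom=24.190; wc +0.335/-0.070 → slack +0.821/-0.470; half-tol=0.203, Σhalf²=0.237255
  +C: nom +32.390 → Σnom=56.580; wc +0.340/-0.340 → slack +1.161/-0.810; half-tol=0.340, Σhalf²=0.352855
  +D: nom +2.300 → Σnom=58.880; wc +0.330/-0.330 → slack +1.491/-1.140; half-tol=0.330, Σhalf²=0.461755
Nominal = 58.880. Worst-case = [58.880 - 1.140, 58.880 + 1.491] = [57.740, 60.371]. RSS = √0.461755 = 0.680.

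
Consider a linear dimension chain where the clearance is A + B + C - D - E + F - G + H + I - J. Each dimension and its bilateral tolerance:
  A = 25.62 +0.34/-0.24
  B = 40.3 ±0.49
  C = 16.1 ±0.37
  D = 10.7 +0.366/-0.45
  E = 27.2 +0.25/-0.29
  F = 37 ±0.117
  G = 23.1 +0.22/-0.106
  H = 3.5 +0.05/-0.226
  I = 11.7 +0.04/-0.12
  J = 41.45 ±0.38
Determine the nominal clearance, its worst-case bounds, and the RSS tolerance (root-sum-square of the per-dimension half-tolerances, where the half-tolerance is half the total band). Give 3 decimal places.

nominal=31.770 wc=[28.991,34.403] rss=0.954

Stack each dimension's contribution:
  +A: nom +25.620 → Σnom=25.620; wc +0.340/-0.240 → slack +0.340/-0.240; half-tol=0.290, Σhalf²=0.084100
  +B: nom +40.300 → Σnom=65.920; wc +0.490/-0.490 → slack +0.830/-0.730; half-tol=0.490, Σhalf²=0.324200
  +C: nom +16.100 → Σnom=82.020; wc +0.370/-0.370 → slack +1.200/-1.100; half-tol=0.370, Σhalf²=0.461100
  -D: nom -10.700 → Σnom=71.320; wc +0.450/-0.366 → slack +1.650/-1.466; half-tol=0.408, Σhalf²=0.627564
  -E: nom -27.200 → Σnom=44.120; wc +0.290/-0.250 → slack +1.940/-1.716; half-tol=0.270, Σhalf²=0.700464
  +F: nom +37.000 → Σnom=81.120; wc +0.117/-0.117 → slack +2.057/-1.833; half-tol=0.117, Σhalf²=0.714153
  -G: nom -23.100 → Σnom=58.020; wc +0.106/-0.220 → slack +2.163/-2.053; half-tol=0.163, Σhalf²=0.740722
  +H: nom +3.500 → Σnom=61.520; wc +0.050/-0.226 → slack +2.213/-2.279; half-tol=0.138, Σhalf²=0.759766
  +I: nom +11.700 → Σnom=73.220; wc +0.040/-0.120 → slack +2.253/-2.399; half-tol=0.080, Σhalf²=0.766166
  -J: nom -41.450 → Σnom=31.770; wc +0.380/-0.380 → slack +2.633/-2.779; half-tol=0.380, Σhalf²=0.910566
Nominal = 31.770. Worst-case = [31.770 - 2.779, 31.770 + 2.633] = [28.991, 34.403]. RSS = √0.910566 = 0.954.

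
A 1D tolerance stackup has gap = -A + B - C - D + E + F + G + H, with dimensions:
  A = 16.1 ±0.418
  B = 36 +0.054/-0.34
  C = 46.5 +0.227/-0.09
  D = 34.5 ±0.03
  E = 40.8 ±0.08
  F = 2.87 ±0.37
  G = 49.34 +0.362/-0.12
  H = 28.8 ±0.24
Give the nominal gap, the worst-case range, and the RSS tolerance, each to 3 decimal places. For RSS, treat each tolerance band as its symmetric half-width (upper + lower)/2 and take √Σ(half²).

Stack each dimension's contribution:
  -A: nom -16.100 → Σnom=-16.100; wc +0.418/-0.418 → slack +0.418/-0.418; half-tol=0.418, Σhalf²=0.174724
  +B: nom +36.000 → Σnom=19.900; wc +0.054/-0.340 → slack +0.472/-0.758; half-tol=0.197, Σhalf²=0.213533
  -C: nom -46.500 → Σnom=-26.600; wc +0.090/-0.227 → slack +0.562/-0.985; half-tol=0.159, Σhalf²=0.238655
  -D: nom -34.500 → Σnom=-61.100; wc +0.030/-0.030 → slack +0.592/-1.015; half-tol=0.030, Σhalf²=0.239555
  +E: nom +40.800 → Σnom=-20.300; wc +0.080/-0.080 → slack +0.672/-1.095; half-tol=0.080, Σhalf²=0.245955
  +F: nom +2.870 → Σnom=-17.430; wc +0.370/-0.370 → slack +1.042/-1.465; half-tol=0.370, Σhalf²=0.382855
  +G: nom +49.340 → Σnom=31.910; wc +0.362/-0.120 → slack +1.404/-1.585; half-tol=0.241, Σhalf²=0.440936
  +H: nom +28.800 → Σnom=60.710; wc +0.240/-0.240 → slack +1.644/-1.825; half-tol=0.240, Σhalf²=0.498536
Nominal = 60.710. Worst-case = [60.710 - 1.825, 60.710 + 1.644] = [58.885, 62.354]. RSS = √0.498536 = 0.706.

nominal=60.710 wc=[58.885,62.354] rss=0.706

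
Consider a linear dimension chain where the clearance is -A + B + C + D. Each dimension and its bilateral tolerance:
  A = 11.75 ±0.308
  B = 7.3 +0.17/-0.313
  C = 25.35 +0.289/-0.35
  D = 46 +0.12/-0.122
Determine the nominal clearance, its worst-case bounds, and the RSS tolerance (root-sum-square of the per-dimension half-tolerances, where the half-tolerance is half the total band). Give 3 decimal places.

Stack each dimension's contribution:
  -A: nom -11.750 → Σnom=-11.750; wc +0.308/-0.308 → slack +0.308/-0.308; half-tol=0.308, Σhalf²=0.094864
  +B: nom +7.300 → Σnom=-4.450; wc +0.170/-0.313 → slack +0.478/-0.621; half-tol=0.241, Σhalf²=0.153186
  +C: nom +25.350 → Σnom=20.900; wc +0.289/-0.350 → slack +0.767/-0.971; half-tol=0.320, Σhalf²=0.255267
  +D: nom +46.000 → Σnom=66.900; wc +0.120/-0.122 → slack +0.887/-1.093; half-tol=0.121, Σhalf²=0.269908
Nominal = 66.900. Worst-case = [66.900 - 1.093, 66.900 + 0.887] = [65.807, 67.787]. RSS = √0.269908 = 0.520.

nominal=66.900 wc=[65.807,67.787] rss=0.520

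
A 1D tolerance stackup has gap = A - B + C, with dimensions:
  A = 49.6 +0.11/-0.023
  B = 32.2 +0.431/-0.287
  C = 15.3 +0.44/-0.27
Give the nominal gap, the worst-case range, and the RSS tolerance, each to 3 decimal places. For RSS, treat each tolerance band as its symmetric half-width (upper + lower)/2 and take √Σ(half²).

nominal=32.700 wc=[31.976,33.537] rss=0.509

Stack each dimension's contribution:
  +A: nom +49.600 → Σnom=49.600; wc +0.110/-0.023 → slack +0.110/-0.023; half-tol=0.067, Σhalf²=0.004422
  -B: nom -32.200 → Σnom=17.400; wc +0.287/-0.431 → slack +0.397/-0.454; half-tol=0.359, Σhalf²=0.133303
  +C: nom +15.300 → Σnom=32.700; wc +0.440/-0.270 → slack +0.837/-0.724; half-tol=0.355, Σhalf²=0.259328
Nominal = 32.700. Worst-case = [32.700 - 0.724, 32.700 + 0.837] = [31.976, 33.537]. RSS = √0.259328 = 0.509.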